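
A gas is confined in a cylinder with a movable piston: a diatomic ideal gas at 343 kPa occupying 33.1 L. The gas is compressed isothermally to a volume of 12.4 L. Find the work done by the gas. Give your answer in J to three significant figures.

Isothermal: W = nRT ln(V₂/V₁) = P₁V₁ ln(V₂/V₁).
P₁V₁ = (343 kPa)(33.1 L) = 11353 J.
W = 11353 × ln(12.4/33.1) = 11353 × -0.9818
W_by_gas = -11147 J.

W ≈ -11100 J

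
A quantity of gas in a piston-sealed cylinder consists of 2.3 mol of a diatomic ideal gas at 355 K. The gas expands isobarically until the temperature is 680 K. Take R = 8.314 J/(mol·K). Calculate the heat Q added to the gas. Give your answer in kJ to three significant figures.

Q ≈ 21.8 kJ

Isobaric: W = nRΔT = (2.3)(8.314)(325) = 6215 J.
ΔU = nCᵥΔT with Cᵥ = 5R/2: ΔU = (2.3)(20.79)(325) = 15537 J.
Q = ΔU + W = 15537 + 6215 = 21752 J.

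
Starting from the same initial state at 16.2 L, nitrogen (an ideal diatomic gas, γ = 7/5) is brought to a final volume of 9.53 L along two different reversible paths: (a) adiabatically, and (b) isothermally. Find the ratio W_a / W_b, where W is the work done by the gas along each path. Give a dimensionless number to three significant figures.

W_a / W_b ≈ 1.11

Path (a) adiabatic: W = P₁V₁(1 − (V₁/V₂)^(γ−1))/(γ−1) → W_a/(P₁V₁) = -0.5911.
Path (b) isothermal: W = P₁V₁ ln(V₂/V₁) → W_b/(P₁V₁) = -0.5306.
W_a / W_b = -0.5911 / -0.5306 = 1.114.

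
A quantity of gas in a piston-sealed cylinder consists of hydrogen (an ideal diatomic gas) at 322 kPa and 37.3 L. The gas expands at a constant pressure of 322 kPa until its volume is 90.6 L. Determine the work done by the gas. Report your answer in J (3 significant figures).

Isobaric: W = P ΔV.
W = (322 kPa)(90.6 − 37.3 L) = (322)(53.3) = 17163 J.

W ≈ 17200 J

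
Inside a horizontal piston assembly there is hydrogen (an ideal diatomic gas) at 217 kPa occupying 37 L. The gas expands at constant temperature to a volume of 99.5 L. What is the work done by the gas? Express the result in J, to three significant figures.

Isothermal: W = nRT ln(V₂/V₁) = P₁V₁ ln(V₂/V₁).
P₁V₁ = (217 kPa)(37 L) = 8029 J.
W = 8029 × ln(99.5/37) = 8029 × 0.9892
W_by_gas = 7943 J.

W ≈ 7940 J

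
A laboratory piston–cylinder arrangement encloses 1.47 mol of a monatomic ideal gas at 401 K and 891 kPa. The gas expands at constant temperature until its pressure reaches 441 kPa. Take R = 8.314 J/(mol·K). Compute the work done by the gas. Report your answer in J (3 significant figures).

W ≈ 3450 J

Isothermal process: W = nRT ln(V₂/V₁) = nRT ln(P₁/P₂).
W = (1.47)(8.314)(401) × ln(891/441)
  = 4901 × ln(2.02) = 4901 × 0.7033
W_by_gas = 3447 J.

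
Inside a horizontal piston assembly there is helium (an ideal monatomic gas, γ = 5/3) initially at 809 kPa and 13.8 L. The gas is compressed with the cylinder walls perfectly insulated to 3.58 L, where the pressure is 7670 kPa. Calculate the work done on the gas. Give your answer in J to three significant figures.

W ≈ 24400 J

Adiabatic: W = (P₁V₁ − P₂V₂)/(γ − 1) with γ = 5/3.
P₁V₁ = 11164 J, P₂V₂ = 27459 J.
W = (11164 − 27459) / 0.6667 = -24442 J.
Work on gas = −W_by = 24442 J.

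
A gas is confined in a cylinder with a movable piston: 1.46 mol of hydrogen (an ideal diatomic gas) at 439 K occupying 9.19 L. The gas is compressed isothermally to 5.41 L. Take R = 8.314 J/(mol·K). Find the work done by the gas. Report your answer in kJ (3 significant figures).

W ≈ -2.82 kJ

Isothermal: W = nRT ln(V₂/V₁).
W = (1.46)(8.314)(439) × ln(5.41/9.19)
  = 5329 × -0.5299
W_by_gas = -2824 J.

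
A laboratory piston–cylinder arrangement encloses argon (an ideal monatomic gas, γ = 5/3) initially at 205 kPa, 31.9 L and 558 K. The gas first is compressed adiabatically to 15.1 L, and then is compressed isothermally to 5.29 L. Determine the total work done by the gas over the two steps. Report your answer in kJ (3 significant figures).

W_total ≈ -17.6 kJ

Step 1 (adiabatic): W = (P₁V₁ − P₂V₂)/(γ−1) = (6540 − 10767)/0.667 = -6341 J.
After step 1: P = 713 kPa, V = 15.1 L, T = 918.7 K.
Step 2 (isothermal): W = P₁V₁ ln(V₂/V₁) = (10767) ln(5.29/15.1) = -11293 J.
W_total = -6341 − 11293 = -17634 J.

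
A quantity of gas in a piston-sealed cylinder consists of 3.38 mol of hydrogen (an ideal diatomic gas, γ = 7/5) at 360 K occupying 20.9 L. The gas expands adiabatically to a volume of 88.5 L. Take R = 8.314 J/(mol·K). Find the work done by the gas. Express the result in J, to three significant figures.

Adiabatic: TV^(γ−1) = const with γ = 7/5.
T₂ = T₁ (V₁/V₂)^(γ−1) = 360 × (20.9/88.5)^0.4 = 360 × 0.5614 = 202.1 K.
W_by = nCᵥ(T₁ − T₂) = (3.38)(20.79)(360 − 202.1) = 11092 J.

W ≈ 11100 J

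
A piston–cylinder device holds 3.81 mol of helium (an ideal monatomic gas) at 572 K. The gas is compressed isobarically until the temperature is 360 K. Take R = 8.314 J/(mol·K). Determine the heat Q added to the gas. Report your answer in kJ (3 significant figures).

Q ≈ -16.8 kJ

Isobaric: W = nRΔT = (3.81)(8.314)(-212) = -6715 J.
ΔU = nCᵥΔT with Cᵥ = 3R/2: ΔU = (3.81)(12.47)(-212) = -10073 J.
Q = ΔU + W = -10073 − 6715 = -16788 J.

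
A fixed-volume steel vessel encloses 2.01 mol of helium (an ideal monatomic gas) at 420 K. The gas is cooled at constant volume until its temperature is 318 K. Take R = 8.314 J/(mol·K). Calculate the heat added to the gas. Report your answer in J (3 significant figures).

Constant volume ⇒ W = 0, so Q = ΔU = nCᵥΔT with Cᵥ = 3R/2 = 12.47 J/(mol·K).
ΔU = (2.01)(12.47)(318 − 420) = -2557 J.

Q ≈ -2560 J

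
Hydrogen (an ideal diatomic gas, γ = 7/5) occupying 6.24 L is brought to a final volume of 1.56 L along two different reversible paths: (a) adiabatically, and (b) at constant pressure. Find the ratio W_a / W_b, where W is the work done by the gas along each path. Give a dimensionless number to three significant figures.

Path (a) adiabatic: W = P₁V₁(1 − (V₁/V₂)^(γ−1))/(γ−1) → W_a/(P₁V₁) = -1.853.
Path (b) isobaric: W = P₁(V₂ − V₁) → W_b/(P₁V₁) = -0.75.
W_a / W_b = -1.853 / -0.75 = 2.47.

W_a / W_b ≈ 2.47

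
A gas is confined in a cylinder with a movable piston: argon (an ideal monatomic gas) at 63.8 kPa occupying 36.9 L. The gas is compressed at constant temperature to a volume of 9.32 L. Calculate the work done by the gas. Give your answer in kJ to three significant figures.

Isothermal: W = nRT ln(V₂/V₁) = P₁V₁ ln(V₂/V₁).
P₁V₁ = (63.8 kPa)(36.9 L) = 2354 J.
W = 2354 × ln(9.32/36.9) = 2354 × -1.376
W_by_gas = -3240 J.

W ≈ -3.24 kJ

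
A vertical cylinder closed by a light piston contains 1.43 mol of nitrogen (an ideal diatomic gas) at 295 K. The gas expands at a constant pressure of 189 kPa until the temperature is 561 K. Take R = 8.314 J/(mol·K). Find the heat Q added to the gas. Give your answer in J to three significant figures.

Q ≈ 11100 J

Isobaric: W = nRΔT = (1.43)(8.314)(266) = 3162 J.
ΔU = nCᵥΔT with Cᵥ = 5R/2: ΔU = (1.43)(20.79)(266) = 7906 J.
Q = ΔU + W = 7906 + 3162 = 11069 J.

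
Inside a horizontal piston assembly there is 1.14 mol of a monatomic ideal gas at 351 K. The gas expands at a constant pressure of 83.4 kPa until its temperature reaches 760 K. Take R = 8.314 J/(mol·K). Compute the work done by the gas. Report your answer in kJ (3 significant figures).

Isobaric: W = P ΔV = nR ΔT.
W = (1.14)(8.314)(760 − 351) = 3876 J.

W ≈ 3.88 kJ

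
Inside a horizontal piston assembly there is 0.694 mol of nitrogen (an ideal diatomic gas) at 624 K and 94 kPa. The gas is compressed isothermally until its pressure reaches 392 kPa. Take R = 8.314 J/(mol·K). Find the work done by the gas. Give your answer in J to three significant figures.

Isothermal process: W = nRT ln(V₂/V₁) = nRT ln(P₁/P₂).
W = (0.694)(8.314)(624) × ln(94/392)
  = 3600 × ln(0.2398) = 3600 × -1.428
W_by_gas = -5141 J.

W ≈ -5140 J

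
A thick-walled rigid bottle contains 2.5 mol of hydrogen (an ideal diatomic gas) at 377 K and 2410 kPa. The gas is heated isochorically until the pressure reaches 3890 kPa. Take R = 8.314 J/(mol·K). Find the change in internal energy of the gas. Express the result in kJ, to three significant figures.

Constant volume ⇒ W = 0, so Q = ΔU = nCᵥΔT with Cᵥ = 5R/2 = 20.79 J/(mol·K).
At constant V, T₂/T₁ = P₂/P₁ ⇒ ΔT = T₁(P₂/P₁ − 1) = 377·(3890/2410 − 1) = 231.5 K.
ΔU = (2.5)(20.79)(231.5) = 12030 J.

ΔU ≈ 12.0 kJ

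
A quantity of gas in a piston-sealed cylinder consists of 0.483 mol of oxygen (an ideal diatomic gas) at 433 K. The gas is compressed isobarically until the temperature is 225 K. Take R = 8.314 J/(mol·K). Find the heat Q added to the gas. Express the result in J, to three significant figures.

Q ≈ -2920 J

Isobaric: W = nRΔT = (0.483)(8.314)(-208) = -835.3 J.
ΔU = nCᵥΔT with Cᵥ = 5R/2: ΔU = (0.483)(20.79)(-208) = -2088 J.
Q = ΔU + W = -2088 − 835.3 = -2923 J.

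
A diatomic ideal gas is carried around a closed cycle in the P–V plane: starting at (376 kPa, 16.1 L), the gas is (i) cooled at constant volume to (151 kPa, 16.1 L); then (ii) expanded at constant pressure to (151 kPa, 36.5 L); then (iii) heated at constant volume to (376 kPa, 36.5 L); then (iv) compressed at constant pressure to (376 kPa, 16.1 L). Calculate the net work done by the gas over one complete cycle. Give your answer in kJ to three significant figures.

Constant-volume legs do no work.
W(ii) = (151)(36.5 − 16.1) = 3080 J; W(iv) = (376)(16.1 − 36.5) = -7670 J.
W_net = 3080 − 7670 = -4590 J (the counter-clockwise enclosed area).

W_net ≈ -4.59 kJ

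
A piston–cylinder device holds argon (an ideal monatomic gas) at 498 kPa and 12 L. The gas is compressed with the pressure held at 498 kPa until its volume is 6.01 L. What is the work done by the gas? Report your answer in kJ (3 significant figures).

W ≈ -2.98 kJ

Isobaric: W = P ΔV.
W = (498 kPa)(6.01 − 12 L) = (498)(-5.99) = -2983 J.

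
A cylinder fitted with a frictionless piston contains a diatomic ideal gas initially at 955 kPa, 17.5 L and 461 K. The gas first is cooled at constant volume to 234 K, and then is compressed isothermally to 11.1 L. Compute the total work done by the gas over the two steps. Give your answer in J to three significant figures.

Step 1 (isochoric): W = 0 (constant volume).
After step 1: P = 484.8 kPa (V unchanged).
Step 2 (isothermal): W = P₁V₁ ln(V₂/V₁) = (8483) ln(11.1/17.5) = -3862 J.
W_total = 0 − 3862 = -3862 J.

W_total ≈ -3860 J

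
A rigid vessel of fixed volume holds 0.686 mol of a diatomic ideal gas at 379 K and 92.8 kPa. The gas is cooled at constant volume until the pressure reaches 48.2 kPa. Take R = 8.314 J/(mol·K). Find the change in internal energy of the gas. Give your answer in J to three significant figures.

Constant volume ⇒ W = 0, so Q = ΔU = nCᵥΔT with Cᵥ = 5R/2 = 20.79 J/(mol·K).
At constant V, T₂/T₁ = P₂/P₁ ⇒ ΔT = T₁(P₂/P₁ − 1) = 379·(48.2/92.8 − 1) = -182.1 K.
ΔU = (0.686)(20.79)(-182.1) = -2597 J.

ΔU ≈ -2600 J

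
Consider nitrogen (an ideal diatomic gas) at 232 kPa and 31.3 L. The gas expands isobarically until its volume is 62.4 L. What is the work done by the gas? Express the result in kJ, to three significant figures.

Isobaric: W = P ΔV.
W = (232 kPa)(62.4 − 31.3 L) = (232)(31.1) = 7215 J.

W ≈ 7.22 kJ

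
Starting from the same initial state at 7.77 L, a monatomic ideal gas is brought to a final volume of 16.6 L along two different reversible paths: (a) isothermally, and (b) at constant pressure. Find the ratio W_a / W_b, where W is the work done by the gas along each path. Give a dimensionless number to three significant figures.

W_a / W_b ≈ 0.668

Path (a) isothermal: W = P₁V₁ ln(V₂/V₁) → W_a/(P₁V₁) = 0.7591.
Path (b) isobaric: W = P₁(V₂ − V₁) → W_b/(P₁V₁) = 1.136.
W_a / W_b = 0.7591 / 1.136 = 0.668.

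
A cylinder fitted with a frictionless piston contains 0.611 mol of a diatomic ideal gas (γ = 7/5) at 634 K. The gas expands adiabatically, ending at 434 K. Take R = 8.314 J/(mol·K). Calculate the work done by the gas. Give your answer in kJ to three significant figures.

W ≈ 2.54 kJ

Adiabatic ⇒ Q = 0, so W_by = −ΔU = nCᵥ(T₁ − T₂).
Cᵥ = 5R/2 = 20.79 J/(mol·K).
W = (0.611)(20.79)(634 − 434) = 2540 J.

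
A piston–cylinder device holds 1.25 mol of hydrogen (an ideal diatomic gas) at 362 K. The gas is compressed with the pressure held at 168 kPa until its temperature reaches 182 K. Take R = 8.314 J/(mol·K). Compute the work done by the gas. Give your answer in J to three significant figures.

W ≈ -1870 J

Isobaric: W = P ΔV = nR ΔT.
W = (1.25)(8.314)(182 − 362) = -1871 J.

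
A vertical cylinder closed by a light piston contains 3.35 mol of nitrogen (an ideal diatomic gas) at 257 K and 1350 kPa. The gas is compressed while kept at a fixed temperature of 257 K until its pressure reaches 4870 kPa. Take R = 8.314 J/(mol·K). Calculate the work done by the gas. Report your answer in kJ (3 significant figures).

W ≈ -9.18 kJ

Isothermal process: W = nRT ln(V₂/V₁) = nRT ln(P₁/P₂).
W = (3.35)(8.314)(257) × ln(1350/4870)
  = 7158 × ln(0.2772) = 7158 × -1.283
W_by_gas = -9184 J.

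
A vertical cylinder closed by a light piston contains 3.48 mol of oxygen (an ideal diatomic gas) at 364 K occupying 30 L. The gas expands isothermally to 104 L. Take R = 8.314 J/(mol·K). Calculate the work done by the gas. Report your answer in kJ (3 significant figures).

W ≈ 13.1 kJ

Isothermal: W = nRT ln(V₂/V₁).
W = (3.48)(8.314)(364) × ln(104/30)
  = 10532 × 1.243
W_by_gas = 13093 J.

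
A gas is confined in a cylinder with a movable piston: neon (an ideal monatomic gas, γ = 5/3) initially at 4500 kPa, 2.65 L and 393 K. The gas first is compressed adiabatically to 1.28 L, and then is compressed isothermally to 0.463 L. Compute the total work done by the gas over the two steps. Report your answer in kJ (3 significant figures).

W_total ≈ -30.9 kJ

Step 1 (adiabatic): W = (P₁V₁ − P₂V₂)/(γ−1) = (11925 − 19371)/0.667 = -11169 J.
After step 1: P = 15133 kPa, V = 1.28 L, T = 638.4 K.
Step 2 (isothermal): W = P₁V₁ ln(V₂/V₁) = (19371) ln(0.463/1.28) = -19698 J.
W_total = -11169 − 19698 = -30867 J.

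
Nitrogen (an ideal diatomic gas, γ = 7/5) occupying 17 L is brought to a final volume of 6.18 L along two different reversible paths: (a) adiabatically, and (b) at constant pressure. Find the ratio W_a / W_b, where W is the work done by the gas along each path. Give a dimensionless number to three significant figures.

W_a / W_b ≈ 1.96

Path (a) adiabatic: W = P₁V₁(1 − (V₁/V₂)^(γ−1))/(γ−1) → W_a/(P₁V₁) = -1.247.
Path (b) isobaric: W = P₁(V₂ − V₁) → W_b/(P₁V₁) = -0.6365.
W_a / W_b = -1.247 / -0.6365 = 1.96.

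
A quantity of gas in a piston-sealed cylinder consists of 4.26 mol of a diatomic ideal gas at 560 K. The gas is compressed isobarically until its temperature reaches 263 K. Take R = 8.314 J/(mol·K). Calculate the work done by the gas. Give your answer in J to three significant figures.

W ≈ -10500 J

Isobaric: W = P ΔV = nR ΔT.
W = (4.26)(8.314)(263 − 560) = -10519 J.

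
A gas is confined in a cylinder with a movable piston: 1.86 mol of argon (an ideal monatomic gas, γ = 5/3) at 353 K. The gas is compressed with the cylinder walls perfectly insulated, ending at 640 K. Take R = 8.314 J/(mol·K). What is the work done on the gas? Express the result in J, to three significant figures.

W ≈ 6660 J

Adiabatic ⇒ Q = 0, so W_by = −ΔU = nCᵥ(T₁ − T₂).
Cᵥ = 3R/2 = 12.47 J/(mol·K).
W = (1.86)(12.47)(353 − 640) = -6657 J.
Work on gas = −W_by = 6657 J.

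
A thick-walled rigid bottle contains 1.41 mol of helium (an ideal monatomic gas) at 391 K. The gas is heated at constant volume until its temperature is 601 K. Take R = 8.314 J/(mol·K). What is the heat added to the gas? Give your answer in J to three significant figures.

Constant volume ⇒ W = 0, so Q = ΔU = nCᵥΔT with Cᵥ = 3R/2 = 12.47 J/(mol·K).
ΔU = (1.41)(12.47)(601 − 391) = 3693 J.

Q ≈ 3690 J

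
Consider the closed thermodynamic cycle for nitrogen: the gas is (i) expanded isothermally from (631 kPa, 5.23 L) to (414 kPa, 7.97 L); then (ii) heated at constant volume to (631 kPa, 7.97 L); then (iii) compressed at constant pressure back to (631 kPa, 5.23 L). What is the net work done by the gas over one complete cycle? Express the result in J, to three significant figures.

Leg (i): W = PᵢVᵢ ln(V_f/Vᵢ) = (3300) ln(7.97/5.23) = 1390 J.
Leg (ii): W = 0.
Leg (iii): W = PΔV = (631)(5.23 − 7.97) = -1729 J.
W_net = 1390 − 1729 = -338.7 J.

W_net ≈ -339 J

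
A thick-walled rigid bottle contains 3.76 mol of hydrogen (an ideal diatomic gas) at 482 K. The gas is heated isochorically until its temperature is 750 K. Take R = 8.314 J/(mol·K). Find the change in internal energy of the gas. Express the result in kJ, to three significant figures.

ΔU ≈ 20.9 kJ

Constant volume ⇒ W = 0, so Q = ΔU = nCᵥΔT with Cᵥ = 5R/2 = 20.79 J/(mol·K).
ΔU = (3.76)(20.79)(750 − 482) = 20945 J.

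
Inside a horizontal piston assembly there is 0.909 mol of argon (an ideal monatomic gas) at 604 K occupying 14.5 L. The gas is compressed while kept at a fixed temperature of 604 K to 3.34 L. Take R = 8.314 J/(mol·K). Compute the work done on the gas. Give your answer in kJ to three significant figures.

Isothermal: W = nRT ln(V₂/V₁).
W = (0.909)(8.314)(604) × ln(3.34/14.5)
  = 4565 × -1.468
W_by_gas = -6702 J; work on gas = −W_by = 6702 J.

W ≈ 6.70 kJ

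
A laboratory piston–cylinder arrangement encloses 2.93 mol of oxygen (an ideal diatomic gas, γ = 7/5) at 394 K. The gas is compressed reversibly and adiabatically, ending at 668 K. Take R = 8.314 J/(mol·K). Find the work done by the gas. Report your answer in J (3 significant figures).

Adiabatic ⇒ Q = 0, so W_by = −ΔU = nCᵥ(T₁ − T₂).
Cᵥ = 5R/2 = 20.79 J/(mol·K).
W = (2.93)(20.79)(394 − 668) = -16687 J.

W ≈ -16700 J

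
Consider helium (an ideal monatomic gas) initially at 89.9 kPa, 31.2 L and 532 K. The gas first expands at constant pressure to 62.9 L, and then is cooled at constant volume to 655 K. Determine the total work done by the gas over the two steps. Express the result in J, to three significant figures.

W_total ≈ 2850 J

Step 1 (isobaric): W = PΔV = (89.9 kPa)(62.9 − 31.2 L) = 2850 J.
Step 2 (isochoric): W = 0 (constant volume).
W_total = 2850 + 0 = 2850 J.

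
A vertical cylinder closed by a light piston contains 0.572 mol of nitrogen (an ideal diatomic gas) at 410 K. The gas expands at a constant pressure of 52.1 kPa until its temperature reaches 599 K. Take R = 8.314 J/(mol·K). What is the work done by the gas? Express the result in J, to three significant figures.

Isobaric: W = P ΔV = nR ΔT.
W = (0.572)(8.314)(599 − 410) = 898.8 J.

W ≈ 899 J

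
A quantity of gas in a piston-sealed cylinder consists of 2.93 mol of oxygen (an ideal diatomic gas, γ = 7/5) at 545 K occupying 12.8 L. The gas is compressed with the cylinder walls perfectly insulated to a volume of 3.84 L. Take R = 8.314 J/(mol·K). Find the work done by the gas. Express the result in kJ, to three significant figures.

W ≈ -20.5 kJ

Adiabatic: TV^(γ−1) = const with γ = 7/5.
T₂ = T₁ (V₁/V₂)^(γ−1) = 545 × (12.8/3.84)^0.4 = 545 × 1.619 = 882.2 K.
W_by = nCᵥ(T₁ − T₂) = (2.93)(20.79)(545 − 882.2) = -20533 J.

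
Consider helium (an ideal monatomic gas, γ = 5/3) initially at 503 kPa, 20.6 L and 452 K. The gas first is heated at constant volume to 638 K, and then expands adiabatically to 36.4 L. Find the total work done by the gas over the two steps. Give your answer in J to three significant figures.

W_total ≈ 6930 J

Step 1 (isochoric): W = 0 (constant volume).
After step 1: P = 710 kPa (V unchanged).
Step 2 (adiabatic): W = (P₁V₁ − P₂V₂)/(γ−1) = (14626 − 10007)/0.667 = 6928 J.
W_total = 0 + 6928 = 6928 J.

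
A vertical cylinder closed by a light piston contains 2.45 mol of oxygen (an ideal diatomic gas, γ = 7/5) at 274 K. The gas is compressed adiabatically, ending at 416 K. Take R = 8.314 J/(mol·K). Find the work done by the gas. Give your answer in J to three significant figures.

W ≈ -7230 J

Adiabatic ⇒ Q = 0, so W_by = −ΔU = nCᵥ(T₁ − T₂).
Cᵥ = 5R/2 = 20.79 J/(mol·K).
W = (2.45)(20.79)(274 − 416) = -7231 J.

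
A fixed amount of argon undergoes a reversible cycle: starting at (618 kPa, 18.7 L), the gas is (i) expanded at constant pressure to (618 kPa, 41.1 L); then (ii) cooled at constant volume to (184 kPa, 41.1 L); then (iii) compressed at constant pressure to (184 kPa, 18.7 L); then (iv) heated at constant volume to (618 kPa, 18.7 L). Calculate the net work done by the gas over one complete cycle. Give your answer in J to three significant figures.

Constant-volume legs do no work.
W(i) = (618)(41.1 − 18.7) = 13843 J; W(iii) = (184)(18.7 − 41.1) = -4122 J.
W_net = 13843 − 4122 = 9722 J (the clockwise enclosed area).

W_net ≈ 9720 J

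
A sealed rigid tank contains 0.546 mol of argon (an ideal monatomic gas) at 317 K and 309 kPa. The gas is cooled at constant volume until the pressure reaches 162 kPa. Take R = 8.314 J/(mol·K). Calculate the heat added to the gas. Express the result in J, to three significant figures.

Constant volume ⇒ W = 0, so Q = ΔU = nCᵥΔT with Cᵥ = 3R/2 = 12.47 J/(mol·K).
At constant V, T₂/T₁ = P₂/P₁ ⇒ ΔT = T₁(P₂/P₁ − 1) = 317·(162/309 − 1) = -150.8 K.
ΔU = (0.546)(12.47)(-150.8) = -1027 J.

Q ≈ -1030 J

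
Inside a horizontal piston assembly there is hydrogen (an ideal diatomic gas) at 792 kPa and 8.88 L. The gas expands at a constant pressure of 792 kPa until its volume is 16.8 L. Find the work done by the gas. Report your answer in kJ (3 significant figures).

W ≈ 6.27 kJ

Isobaric: W = P ΔV.
W = (792 kPa)(16.8 − 8.88 L) = (792)(7.92) = 6273 J.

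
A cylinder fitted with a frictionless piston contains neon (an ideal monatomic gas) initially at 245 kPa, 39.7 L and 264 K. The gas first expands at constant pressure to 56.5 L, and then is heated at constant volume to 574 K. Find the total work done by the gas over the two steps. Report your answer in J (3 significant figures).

Step 1 (isobaric): W = PΔV = (245 kPa)(56.5 − 39.7 L) = 4116 J.
Step 2 (isochoric): W = 0 (constant volume).
W_total = 4116 + 0 = 4116 J.

W_total ≈ 4120 J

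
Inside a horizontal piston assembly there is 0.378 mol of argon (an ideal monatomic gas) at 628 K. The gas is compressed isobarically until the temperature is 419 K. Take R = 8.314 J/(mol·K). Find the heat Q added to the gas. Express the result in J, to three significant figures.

Q ≈ -1640 J

Isobaric: W = nRΔT = (0.378)(8.314)(-209) = -656.8 J.
ΔU = nCᵥΔT with Cᵥ = 3R/2: ΔU = (0.378)(12.47)(-209) = -985.2 J.
Q = ΔU + W = -985.2 − 656.8 = -1642 J.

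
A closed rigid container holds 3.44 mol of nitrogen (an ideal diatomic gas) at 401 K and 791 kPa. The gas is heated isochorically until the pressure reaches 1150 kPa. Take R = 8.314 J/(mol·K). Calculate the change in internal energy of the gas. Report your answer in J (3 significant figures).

ΔU ≈ 13000 J

Constant volume ⇒ W = 0, so Q = ΔU = nCᵥΔT with Cᵥ = 5R/2 = 20.79 J/(mol·K).
At constant V, T₂/T₁ = P₂/P₁ ⇒ ΔT = T₁(P₂/P₁ − 1) = 401·(1150/791 − 1) = 182 K.
ΔU = (3.44)(20.79)(182) = 13013 J.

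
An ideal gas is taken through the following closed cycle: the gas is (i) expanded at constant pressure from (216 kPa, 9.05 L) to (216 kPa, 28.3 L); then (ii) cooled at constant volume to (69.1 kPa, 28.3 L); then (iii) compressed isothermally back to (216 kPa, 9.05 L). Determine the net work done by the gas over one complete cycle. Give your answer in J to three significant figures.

W_net ≈ 1930 J

Leg (i): W = PΔV = (216)(28.3 − 9.05) = 4158 J.
Leg (ii): W = 0.
Leg (iii): W = PᵢVᵢ ln(V_f/Vᵢ) = (1956) ln(9.05/28.3) = -2229 J.
W_net = 4158 − 2229 = 1929 J.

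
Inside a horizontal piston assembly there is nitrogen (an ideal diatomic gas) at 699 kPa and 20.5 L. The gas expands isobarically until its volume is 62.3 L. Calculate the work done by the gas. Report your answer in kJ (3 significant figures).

Isobaric: W = P ΔV.
W = (699 kPa)(62.3 − 20.5 L) = (699)(41.8) = 29218 J.

W ≈ 29.2 kJ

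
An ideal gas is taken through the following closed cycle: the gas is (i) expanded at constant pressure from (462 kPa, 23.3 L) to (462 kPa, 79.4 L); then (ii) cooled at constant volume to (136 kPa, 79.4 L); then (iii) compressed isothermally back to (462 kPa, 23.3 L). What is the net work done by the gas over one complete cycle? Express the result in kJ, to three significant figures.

W_net ≈ 12.7 kJ

Leg (i): W = PΔV = (462)(79.4 − 23.3) = 25918 J.
Leg (ii): W = 0.
Leg (iii): W = PᵢVᵢ ln(V_f/Vᵢ) = (10798) ln(23.3/79.4) = -13239 J.
W_net = 25918 − 13239 = 12679 J.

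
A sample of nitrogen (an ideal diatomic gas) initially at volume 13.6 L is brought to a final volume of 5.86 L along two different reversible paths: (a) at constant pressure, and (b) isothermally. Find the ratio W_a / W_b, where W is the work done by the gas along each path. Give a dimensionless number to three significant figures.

Path (a) isobaric: W = P₁(V₂ − V₁) → W_a/(P₁V₁) = -0.5691.
Path (b) isothermal: W = P₁V₁ ln(V₂/V₁) → W_b/(P₁V₁) = -0.8419.
W_a / W_b = -0.5691 / -0.8419 = 0.676.

W_a / W_b ≈ 0.676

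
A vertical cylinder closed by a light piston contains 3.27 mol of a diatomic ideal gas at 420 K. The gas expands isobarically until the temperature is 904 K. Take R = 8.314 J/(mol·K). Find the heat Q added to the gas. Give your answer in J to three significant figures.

Isobaric: W = nRΔT = (3.27)(8.314)(484) = 13158 J.
ΔU = nCᵥΔT with Cᵥ = 5R/2: ΔU = (3.27)(20.79)(484) = 32896 J.
Q = ΔU + W = 32896 + 13158 = 46054 J.

Q ≈ 46100 J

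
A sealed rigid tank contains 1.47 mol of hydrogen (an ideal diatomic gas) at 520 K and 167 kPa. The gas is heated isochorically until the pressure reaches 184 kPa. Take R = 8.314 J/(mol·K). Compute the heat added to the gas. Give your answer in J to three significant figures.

Constant volume ⇒ W = 0, so Q = ΔU = nCᵥΔT with Cᵥ = 5R/2 = 20.79 J/(mol·K).
At constant V, T₂/T₁ = P₂/P₁ ⇒ ΔT = T₁(P₂/P₁ − 1) = 520·(184/167 − 1) = 52.93 K.
ΔU = (1.47)(20.79)(52.93) = 1617 J.

Q ≈ 1620 J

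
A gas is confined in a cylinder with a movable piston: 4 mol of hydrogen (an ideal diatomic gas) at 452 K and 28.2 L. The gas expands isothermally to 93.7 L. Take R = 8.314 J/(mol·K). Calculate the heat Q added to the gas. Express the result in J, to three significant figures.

Q ≈ 18000 J

Isothermal ⇒ ΔU = 0, so Q = W = nRT ln(V₂/V₁).
Q = (4)(8.314)(452) ln(93.7/28.2) = 15032 × 1.201 = 18050 J.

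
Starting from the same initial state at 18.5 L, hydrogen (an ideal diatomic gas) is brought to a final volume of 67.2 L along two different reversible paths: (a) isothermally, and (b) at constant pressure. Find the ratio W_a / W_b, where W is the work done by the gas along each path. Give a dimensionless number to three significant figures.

Path (a) isothermal: W = P₁V₁ ln(V₂/V₁) → W_a/(P₁V₁) = 1.29.
Path (b) isobaric: W = P₁(V₂ − V₁) → W_b/(P₁V₁) = 2.632.
W_a / W_b = 1.29 / 2.632 = 0.49.

W_a / W_b ≈ 0.490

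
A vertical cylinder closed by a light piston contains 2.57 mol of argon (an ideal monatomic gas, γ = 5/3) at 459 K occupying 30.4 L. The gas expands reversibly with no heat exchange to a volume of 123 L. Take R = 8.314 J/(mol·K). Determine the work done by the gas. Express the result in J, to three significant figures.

W ≈ 8920 J

Adiabatic: TV^(γ−1) = const with γ = 5/3.
T₂ = T₁ (V₁/V₂)^(γ−1) = 459 × (30.4/123)^0.667 = 459 × 0.3938 = 180.8 K.
W_by = nCᵥ(T₁ − T₂) = (2.57)(12.47)(459 − 180.8) = 8917 J.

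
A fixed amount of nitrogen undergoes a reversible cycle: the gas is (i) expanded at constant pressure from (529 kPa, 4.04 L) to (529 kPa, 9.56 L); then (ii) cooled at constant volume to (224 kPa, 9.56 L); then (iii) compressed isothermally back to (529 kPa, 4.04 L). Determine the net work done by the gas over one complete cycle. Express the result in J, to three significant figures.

Leg (i): W = PΔV = (529)(9.56 − 4.04) = 2920 J.
Leg (ii): W = 0.
Leg (iii): W = PᵢVᵢ ln(V_f/Vᵢ) = (2141) ln(4.04/9.56) = -1845 J.
W_net = 2920 − 1845 = 1076 J.

W_net ≈ 1080 J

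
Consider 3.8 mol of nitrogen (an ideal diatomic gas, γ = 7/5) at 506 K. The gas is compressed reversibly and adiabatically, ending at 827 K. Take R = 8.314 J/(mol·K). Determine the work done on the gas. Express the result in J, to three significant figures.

W ≈ 25400 J

Adiabatic ⇒ Q = 0, so W_by = −ΔU = nCᵥ(T₁ − T₂).
Cᵥ = 5R/2 = 20.79 J/(mol·K).
W = (3.8)(20.79)(506 − 827) = -25354 J.
Work on gas = −W_by = 25354 J.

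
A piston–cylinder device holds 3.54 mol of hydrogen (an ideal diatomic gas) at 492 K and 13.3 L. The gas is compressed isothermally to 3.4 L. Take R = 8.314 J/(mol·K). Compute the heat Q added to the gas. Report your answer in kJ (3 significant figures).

Q ≈ -19.8 kJ

Isothermal ⇒ ΔU = 0, so Q = W = nRT ln(V₂/V₁).
Q = (3.54)(8.314)(492) ln(3.4/13.3) = 14480 × -1.364 = -19751 J.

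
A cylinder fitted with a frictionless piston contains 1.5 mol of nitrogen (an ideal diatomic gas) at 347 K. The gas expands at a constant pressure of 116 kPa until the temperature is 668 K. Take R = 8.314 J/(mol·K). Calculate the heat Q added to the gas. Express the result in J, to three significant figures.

Isobaric: W = nRΔT = (1.5)(8.314)(321) = 4003 J.
ΔU = nCᵥΔT with Cᵥ = 5R/2: ΔU = (1.5)(20.79)(321) = 10008 J.
Q = ΔU + W = 10008 + 4003 = 14011 J.

Q ≈ 14000 J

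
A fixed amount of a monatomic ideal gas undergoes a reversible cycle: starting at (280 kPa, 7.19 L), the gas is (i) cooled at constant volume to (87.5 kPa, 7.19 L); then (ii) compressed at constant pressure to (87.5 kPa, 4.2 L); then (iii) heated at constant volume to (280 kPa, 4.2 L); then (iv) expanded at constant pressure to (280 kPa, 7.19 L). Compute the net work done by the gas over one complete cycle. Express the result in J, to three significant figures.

Constant-volume legs do no work.
W(ii) = (87.5)(4.2 − 7.19) = -261.6 J; W(iv) = (280)(7.19 − 4.2) = 837.2 J.
W_net = -261.6 + 837.2 = 575.6 J (the clockwise enclosed area).

W_net ≈ 576 J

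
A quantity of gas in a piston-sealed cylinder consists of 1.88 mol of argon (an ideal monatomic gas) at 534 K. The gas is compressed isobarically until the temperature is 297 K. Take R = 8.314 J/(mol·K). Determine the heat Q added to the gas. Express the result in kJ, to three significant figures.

Isobaric: W = nRΔT = (1.88)(8.314)(-237) = -3704 J.
ΔU = nCᵥΔT with Cᵥ = 3R/2: ΔU = (1.88)(12.47)(-237) = -5557 J.
Q = ΔU + W = -5557 − 3704 = -9261 J.

Q ≈ -9.26 kJ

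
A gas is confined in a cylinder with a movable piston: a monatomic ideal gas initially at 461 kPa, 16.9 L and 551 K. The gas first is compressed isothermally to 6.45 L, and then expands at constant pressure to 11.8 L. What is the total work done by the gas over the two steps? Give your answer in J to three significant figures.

Step 1 (isothermal): W = P₁V₁ ln(V₂/V₁) = (7791) ln(6.45/16.9) = -7504 J.
After step 1: P = 1208 kPa, V = 6.45 L, T = 551 K.
Step 2 (isobaric): W = PΔV = (1208 kPa)(11.8 − 6.45 L) = 6462 J.
W_total = -7504 + 6462 = -1042 J.

W_total ≈ -1040 J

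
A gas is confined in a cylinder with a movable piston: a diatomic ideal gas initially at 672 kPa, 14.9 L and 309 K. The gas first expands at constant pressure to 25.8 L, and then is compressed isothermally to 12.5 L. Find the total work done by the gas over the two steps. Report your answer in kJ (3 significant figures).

Step 1 (isobaric): W = PΔV = (672 kPa)(25.8 − 14.9 L) = 7325 J.
After step 1: P = 672 kPa, V = 25.8 L, T = 535 K.
Step 2 (isothermal): W = P₁V₁ ln(V₂/V₁) = (17338) ln(12.5/25.8) = -12564 J.
W_total = 7325 − 12564 = -5239 J.

W_total ≈ -5.24 kJ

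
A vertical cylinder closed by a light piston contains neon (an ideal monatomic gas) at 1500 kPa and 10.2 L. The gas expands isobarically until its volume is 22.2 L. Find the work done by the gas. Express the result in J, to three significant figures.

Isobaric: W = P ΔV.
W = (1500 kPa)(22.2 − 10.2 L) = (1500)(12) = 18000 J.

W ≈ 18000 J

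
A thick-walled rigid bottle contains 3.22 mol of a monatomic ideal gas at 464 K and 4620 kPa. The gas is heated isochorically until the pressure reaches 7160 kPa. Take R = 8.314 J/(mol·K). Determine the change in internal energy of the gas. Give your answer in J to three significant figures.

Constant volume ⇒ W = 0, so Q = ΔU = nCᵥΔT with Cᵥ = 3R/2 = 12.47 J/(mol·K).
At constant V, T₂/T₁ = P₂/P₁ ⇒ ΔT = T₁(P₂/P₁ − 1) = 464·(7160/4620 − 1) = 255.1 K.
ΔU = (3.22)(12.47)(255.1) = 10244 J.

ΔU ≈ 10200 J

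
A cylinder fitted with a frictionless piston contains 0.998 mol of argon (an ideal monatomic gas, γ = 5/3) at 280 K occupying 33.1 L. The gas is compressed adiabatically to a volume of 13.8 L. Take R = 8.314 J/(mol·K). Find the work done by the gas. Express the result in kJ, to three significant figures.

W ≈ -2.76 kJ

Adiabatic: TV^(γ−1) = const with γ = 5/3.
T₂ = T₁ (V₁/V₂)^(γ−1) = 280 × (33.1/13.8)^0.667 = 280 × 1.792 = 501.7 K.
W_by = nCᵥ(T₁ − T₂) = (0.998)(12.47)(280 − 501.7) = -2759 J.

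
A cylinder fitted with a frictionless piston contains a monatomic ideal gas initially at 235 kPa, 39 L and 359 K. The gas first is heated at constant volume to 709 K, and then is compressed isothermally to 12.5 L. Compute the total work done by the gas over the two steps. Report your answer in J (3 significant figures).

Step 1 (isochoric): W = 0 (constant volume).
After step 1: P = 464.1 kPa (V unchanged).
Step 2 (isothermal): W = P₁V₁ ln(V₂/V₁) = (18100) ln(12.5/39) = -20595 J.
W_total = 0 − 20595 = -20595 J.

W_total ≈ -20600 J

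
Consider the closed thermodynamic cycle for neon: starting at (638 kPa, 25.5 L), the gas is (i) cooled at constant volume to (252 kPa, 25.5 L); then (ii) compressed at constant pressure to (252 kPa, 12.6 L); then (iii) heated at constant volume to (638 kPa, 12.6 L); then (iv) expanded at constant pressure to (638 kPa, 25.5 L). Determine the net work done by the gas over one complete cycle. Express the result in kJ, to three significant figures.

Constant-volume legs do no work.
W(ii) = (252)(12.6 − 25.5) = -3251 J; W(iv) = (638)(25.5 − 12.6) = 8230 J.
W_net = -3251 + 8230 = 4979 J (the clockwise enclosed area).

W_net ≈ 4.98 kJ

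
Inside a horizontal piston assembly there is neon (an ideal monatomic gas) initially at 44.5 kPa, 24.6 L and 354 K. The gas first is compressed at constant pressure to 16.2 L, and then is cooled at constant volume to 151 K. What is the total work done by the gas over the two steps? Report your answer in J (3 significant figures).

Step 1 (isobaric): W = PΔV = (44.5 kPa)(16.2 − 24.6 L) = -373.8 J.
Step 2 (isochoric): W = 0 (constant volume).
W_total = -373.8 + 0 = -373.8 J.

W_total ≈ -374 J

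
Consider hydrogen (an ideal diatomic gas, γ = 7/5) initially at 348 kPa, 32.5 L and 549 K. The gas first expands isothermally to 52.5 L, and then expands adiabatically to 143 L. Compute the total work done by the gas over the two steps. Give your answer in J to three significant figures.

Step 1 (isothermal): W = P₁V₁ ln(V₂/V₁) = (11310) ln(52.5/32.5) = 5424 J.
After step 1: P = 215.4 kPa, V = 52.5 L, T = 549 K.
Step 2 (adiabatic): W = (P₁V₁ − P₂V₂)/(γ−1) = (11310 − 7575)/0.4 = 9337 J.
W_total = 5424 + 9337 = 14761 J.

W_total ≈ 14800 J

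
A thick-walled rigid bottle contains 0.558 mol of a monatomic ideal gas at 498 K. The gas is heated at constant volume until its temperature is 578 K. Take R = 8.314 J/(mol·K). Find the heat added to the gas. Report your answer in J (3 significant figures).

Constant volume ⇒ W = 0, so Q = ΔU = nCᵥΔT with Cᵥ = 3R/2 = 12.47 J/(mol·K).
ΔU = (0.558)(12.47)(578 − 498) = 556.7 J.

Q ≈ 557 J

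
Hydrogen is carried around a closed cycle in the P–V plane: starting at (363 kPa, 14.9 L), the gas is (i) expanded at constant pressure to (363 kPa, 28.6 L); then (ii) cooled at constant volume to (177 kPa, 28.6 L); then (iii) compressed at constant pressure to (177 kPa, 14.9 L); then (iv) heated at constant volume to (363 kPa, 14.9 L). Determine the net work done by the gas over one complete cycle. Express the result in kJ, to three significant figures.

W_net ≈ 2.55 kJ

Constant-volume legs do no work.
W(i) = (363)(28.6 − 14.9) = 4973 J; W(iii) = (177)(14.9 − 28.6) = -2425 J.
W_net = 4973 − 2425 = 2548 J (the clockwise enclosed area).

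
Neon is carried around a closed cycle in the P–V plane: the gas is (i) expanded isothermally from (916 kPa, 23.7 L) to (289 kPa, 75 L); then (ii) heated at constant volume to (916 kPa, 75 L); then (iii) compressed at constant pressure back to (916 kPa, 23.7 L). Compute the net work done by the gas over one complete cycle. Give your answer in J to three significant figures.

Leg (i): W = PᵢVᵢ ln(V_f/Vᵢ) = (21709) ln(75/23.7) = 25009 J.
Leg (ii): W = 0.
Leg (iii): W = PΔV = (916)(23.7 − 75) = -46991 J.
W_net = 25009 − 46991 = -21982 J.

W_net ≈ -22000 J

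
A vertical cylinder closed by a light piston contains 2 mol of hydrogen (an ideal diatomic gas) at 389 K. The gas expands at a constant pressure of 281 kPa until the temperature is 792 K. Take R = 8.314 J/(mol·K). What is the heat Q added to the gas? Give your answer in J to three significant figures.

Q ≈ 23500 J

Isobaric: W = nRΔT = (2)(8.314)(403) = 6701 J.
ΔU = nCᵥΔT with Cᵥ = 5R/2: ΔU = (2)(20.79)(403) = 16753 J.
Q = ΔU + W = 16753 + 6701 = 23454 J.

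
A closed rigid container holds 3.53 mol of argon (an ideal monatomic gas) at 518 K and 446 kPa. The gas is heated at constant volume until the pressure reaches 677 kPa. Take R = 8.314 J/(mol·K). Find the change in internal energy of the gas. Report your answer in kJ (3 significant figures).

ΔU ≈ 11.8 kJ

Constant volume ⇒ W = 0, so Q = ΔU = nCᵥΔT with Cᵥ = 3R/2 = 12.47 J/(mol·K).
At constant V, T₂/T₁ = P₂/P₁ ⇒ ΔT = T₁(P₂/P₁ − 1) = 518·(677/446 − 1) = 268.3 K.
ΔU = (3.53)(12.47)(268.3) = 11811 J.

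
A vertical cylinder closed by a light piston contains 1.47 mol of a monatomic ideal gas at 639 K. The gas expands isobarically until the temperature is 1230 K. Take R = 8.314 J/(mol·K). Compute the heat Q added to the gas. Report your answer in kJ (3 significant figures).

Q ≈ 18.1 kJ

Isobaric: W = nRΔT = (1.47)(8.314)(591) = 7223 J.
ΔU = nCᵥΔT with Cᵥ = 3R/2: ΔU = (1.47)(12.47)(591) = 10834 J.
Q = ΔU + W = 10834 + 7223 = 18057 J.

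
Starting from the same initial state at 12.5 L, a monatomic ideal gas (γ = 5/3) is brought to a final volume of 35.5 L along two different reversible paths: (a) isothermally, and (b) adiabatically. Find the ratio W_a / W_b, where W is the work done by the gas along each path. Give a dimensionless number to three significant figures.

W_a / W_b ≈ 1.39

Path (a) isothermal: W = P₁V₁ ln(V₂/V₁) → W_a/(P₁V₁) = 1.044.
Path (b) adiabatic: W = P₁V₁(1 − (V₁/V₂)^(γ−1))/(γ−1) → W_b/(P₁V₁) = 0.752.
W_a / W_b = 1.044 / 0.752 = 1.388.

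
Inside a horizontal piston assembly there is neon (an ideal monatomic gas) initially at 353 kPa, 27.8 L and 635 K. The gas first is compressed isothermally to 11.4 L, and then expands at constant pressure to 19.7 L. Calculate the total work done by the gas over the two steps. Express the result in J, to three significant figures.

W_total ≈ -1600 J

Step 1 (isothermal): W = P₁V₁ ln(V₂/V₁) = (9813) ln(11.4/27.8) = -8748 J.
After step 1: P = 860.8 kPa, V = 11.4 L, T = 635 K.
Step 2 (isobaric): W = PΔV = (860.8 kPa)(19.7 − 11.4 L) = 7145 J.
W_total = -8748 + 7145 = -1603 J.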